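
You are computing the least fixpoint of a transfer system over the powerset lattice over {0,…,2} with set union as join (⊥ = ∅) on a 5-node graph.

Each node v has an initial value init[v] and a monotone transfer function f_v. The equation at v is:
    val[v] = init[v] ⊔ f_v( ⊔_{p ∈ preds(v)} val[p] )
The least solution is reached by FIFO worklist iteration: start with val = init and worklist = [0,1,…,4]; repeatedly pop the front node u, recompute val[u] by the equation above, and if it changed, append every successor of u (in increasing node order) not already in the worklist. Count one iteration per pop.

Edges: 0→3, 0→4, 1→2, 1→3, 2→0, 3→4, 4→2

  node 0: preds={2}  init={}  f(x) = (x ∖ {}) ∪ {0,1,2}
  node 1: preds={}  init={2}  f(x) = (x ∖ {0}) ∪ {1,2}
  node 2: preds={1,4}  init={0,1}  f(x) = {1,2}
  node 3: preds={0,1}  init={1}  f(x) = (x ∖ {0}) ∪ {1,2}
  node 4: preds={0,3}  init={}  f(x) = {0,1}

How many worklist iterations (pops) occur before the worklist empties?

Iteration log — 7 steps:
  step 1. node 0  ⊔preds={0,1}  new={0,1,2}  old={}  +wl: 
  step 2. node 1  ⊔preds={}  new={1,2}  old={2}  +wl: 
  step 3. node 2  ⊔preds={1,2}  new={0,1,2}  old={0,1}  +wl: 0
  step 4. node 3  ⊔preds={0,1,2}  new={1,2}  old={1}  +wl: 
  step 5. node 4  ⊔preds={0,1,2}  new={0,1}  old={}  +wl: 2
  step 6. node 0  ⊔preds={0,1,2}  new={0,1,2}  stable
  step 7. node 2  ⊔preds={0,1,2}  new={0,1,2}  stable

Least fixpoint reached:
  node 0: {0,1,2}
  node 1: {1,2}
  node 2: {0,1,2}
  node 3: {1,2}
  node 4: {0,1}

7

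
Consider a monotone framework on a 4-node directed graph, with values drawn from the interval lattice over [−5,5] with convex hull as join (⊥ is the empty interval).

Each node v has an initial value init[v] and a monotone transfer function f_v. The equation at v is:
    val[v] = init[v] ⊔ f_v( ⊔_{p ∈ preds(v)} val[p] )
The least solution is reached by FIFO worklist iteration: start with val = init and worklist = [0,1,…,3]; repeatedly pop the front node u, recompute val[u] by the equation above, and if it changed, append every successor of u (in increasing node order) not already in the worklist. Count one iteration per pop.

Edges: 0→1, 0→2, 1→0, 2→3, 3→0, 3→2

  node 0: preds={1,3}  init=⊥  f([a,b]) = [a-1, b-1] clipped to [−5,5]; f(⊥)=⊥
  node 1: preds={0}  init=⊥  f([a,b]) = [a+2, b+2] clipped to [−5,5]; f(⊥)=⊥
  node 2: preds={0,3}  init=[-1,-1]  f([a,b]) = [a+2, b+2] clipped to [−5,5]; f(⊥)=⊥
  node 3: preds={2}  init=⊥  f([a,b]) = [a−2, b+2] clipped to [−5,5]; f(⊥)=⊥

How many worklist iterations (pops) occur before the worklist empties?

Iteration log — 14 steps:
  step 1. node 0  ⊔preds=⊥  new=⊥  stable
  step 2. node 1  ⊔preds=⊥  new=⊥  stable
  step 3. node 2  ⊔preds=⊥  new=[-1,-1]  stable
  step 4. node 3  ⊔preds=[-1,-1]  new=[-3,1]  old=⊥  +wl: 0,2
  step 5. node 0  ⊔preds=[-3,1]  new=[-4,0]  old=⊥  +wl: 1
  step 6. node 2  ⊔preds=[-4,1]  new=[-2,3]  old=[-1,-1]  +wl: 3
  step 7. node 1  ⊔preds=[-4,0]  new=[-2,2]  old=⊥  +wl: 0
  step 8. node 3  ⊔preds=[-2,3]  new=[-4,5]  old=[-3,1]  +wl: 2
  step 9. node 0  ⊔preds=[-4,5]  new=[-5,4]  old=[-4,0]  +wl: 1
  step 10. node 2  ⊔preds=[-5,5]  new=[-3,5]  old=[-2,3]  +wl: 3
  step 11. node 1  ⊔preds=[-5,4]  new=[-3,5]  old=[-2,2]  +wl: 0
  step 12. node 3  ⊔preds=[-3,5]  new=[-5,5]  old=[-4,5]  +wl: 2
  step 13. node 0  ⊔preds=[-5,5]  new=[-5,4]  stable
  step 14. node 2  ⊔preds=[-5,5]  new=[-3,5]  stable

Least fixpoint reached:
  node 0: [-5,4]
  node 1: [-3,5]
  node 2: [-3,5]
  node 3: [-5,5]

14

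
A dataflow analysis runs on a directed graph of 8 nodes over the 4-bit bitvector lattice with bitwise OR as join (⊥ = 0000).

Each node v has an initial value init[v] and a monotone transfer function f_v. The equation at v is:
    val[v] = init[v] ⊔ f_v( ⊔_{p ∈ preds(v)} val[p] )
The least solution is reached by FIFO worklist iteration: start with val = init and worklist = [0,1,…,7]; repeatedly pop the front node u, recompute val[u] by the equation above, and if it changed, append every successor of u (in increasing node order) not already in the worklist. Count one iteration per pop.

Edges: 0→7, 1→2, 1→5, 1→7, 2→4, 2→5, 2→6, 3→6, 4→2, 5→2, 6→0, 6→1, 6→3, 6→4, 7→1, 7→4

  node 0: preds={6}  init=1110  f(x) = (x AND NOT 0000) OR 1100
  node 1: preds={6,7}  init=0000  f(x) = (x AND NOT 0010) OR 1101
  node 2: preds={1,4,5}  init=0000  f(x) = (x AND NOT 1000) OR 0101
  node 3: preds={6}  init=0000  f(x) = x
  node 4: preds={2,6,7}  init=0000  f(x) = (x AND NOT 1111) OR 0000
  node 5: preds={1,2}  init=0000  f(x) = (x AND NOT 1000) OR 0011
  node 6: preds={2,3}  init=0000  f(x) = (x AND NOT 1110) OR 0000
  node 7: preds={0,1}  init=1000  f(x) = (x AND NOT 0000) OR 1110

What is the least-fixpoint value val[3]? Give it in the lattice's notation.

0001

Worklist (16 pops):
  #1 pop 0: in=0000 → 1110 (no change)
  #2 pop 1: in=1000 → 1101 (was 0000); enqueue []
  #3 pop 2: in=1101 → 0101 (was 0000); enqueue []
  #4 pop 3: in=0000 → 0000 (no change)
  #5 pop 4: in=1101 → 0000 (no change)
  #6 pop 5: in=1101 → 0111 (was 0000); enqueue [2]
  #7 pop 6: in=0101 → 0001 (was 0000); enqueue [0,1,3,4]
  #8 pop 7: in=1111 → 1111 (was 1000); enqueue []
  #9 pop 2: in=1111 → 0111 (was 0101); enqueue [5,6]
  #10 pop 0: in=0001 → 1111 (was 1110); enqueue [7]
  #11 pop 1: in=1111 → 1101 (no change)
  #12 pop 3: in=0001 → 0001 (was 0000); enqueue []
  #13 pop 4: in=1111 → 0000 (no change)
  #14 pop 5: in=1111 → 0111 (no change)
  #15 pop 6: in=0111 → 0001 (no change)
  #16 pop 7: in=1111 → 1111 (no change)

Fixpoint:
  val[0] = 1111
  val[1] = 1101
  val[2] = 0111
  val[3] = 0001
  val[4] = 0000
  val[5] = 0111
  val[6] = 0001
  val[7] = 1111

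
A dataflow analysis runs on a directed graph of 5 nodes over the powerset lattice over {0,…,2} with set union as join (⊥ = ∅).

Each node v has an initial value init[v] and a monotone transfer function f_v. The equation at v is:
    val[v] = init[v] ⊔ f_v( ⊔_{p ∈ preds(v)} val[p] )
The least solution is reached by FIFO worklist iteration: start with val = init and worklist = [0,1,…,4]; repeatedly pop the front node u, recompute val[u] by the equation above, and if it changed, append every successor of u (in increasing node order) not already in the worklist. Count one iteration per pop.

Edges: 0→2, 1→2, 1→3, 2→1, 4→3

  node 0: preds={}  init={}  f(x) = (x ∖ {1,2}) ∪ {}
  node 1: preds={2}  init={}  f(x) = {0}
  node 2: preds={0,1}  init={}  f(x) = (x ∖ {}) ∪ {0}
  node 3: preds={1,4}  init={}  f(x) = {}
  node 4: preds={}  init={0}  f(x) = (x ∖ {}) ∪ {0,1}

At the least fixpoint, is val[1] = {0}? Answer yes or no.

Iteration log — 7 steps:
  step 1. node 0  ⊔preds={}  new={}  stable
  step 2. node 1  ⊔preds={}  new={0}  old={}  +wl: 
  step 3. node 2  ⊔preds={0}  new={0}  old={}  +wl: 1
  step 4. node 3  ⊔preds={0}  new={}  stable
  step 5. node 4  ⊔preds={}  new={0,1}  old={0}  +wl: 3
  step 6. node 1  ⊔preds={0}  new={0}  stable
  step 7. node 3  ⊔preds={0,1}  new={}  stable

Least fixpoint reached:
  node 0: {}
  node 1: {0}
  node 2: {0}
  node 3: {}
  node 4: {0,1}

yes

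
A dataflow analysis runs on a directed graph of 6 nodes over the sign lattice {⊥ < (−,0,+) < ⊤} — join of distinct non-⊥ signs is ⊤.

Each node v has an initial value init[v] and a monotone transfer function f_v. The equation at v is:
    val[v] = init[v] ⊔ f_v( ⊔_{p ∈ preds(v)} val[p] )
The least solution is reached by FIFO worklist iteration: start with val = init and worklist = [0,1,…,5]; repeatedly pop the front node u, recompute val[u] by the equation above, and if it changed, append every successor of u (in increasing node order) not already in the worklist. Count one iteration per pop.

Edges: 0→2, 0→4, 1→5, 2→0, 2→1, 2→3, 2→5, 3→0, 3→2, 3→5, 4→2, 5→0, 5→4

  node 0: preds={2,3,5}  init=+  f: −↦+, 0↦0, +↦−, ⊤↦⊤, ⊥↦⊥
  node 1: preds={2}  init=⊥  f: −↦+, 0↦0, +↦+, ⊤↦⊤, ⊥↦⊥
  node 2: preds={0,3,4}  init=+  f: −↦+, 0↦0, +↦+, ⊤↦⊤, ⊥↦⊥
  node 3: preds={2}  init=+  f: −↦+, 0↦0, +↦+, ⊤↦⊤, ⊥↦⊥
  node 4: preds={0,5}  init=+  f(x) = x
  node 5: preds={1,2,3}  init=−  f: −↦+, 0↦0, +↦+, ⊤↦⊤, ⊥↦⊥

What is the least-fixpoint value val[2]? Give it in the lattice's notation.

Worklist (11 pops):
  #1 pop 0: in=⊤ → ⊤ (was +); enqueue []
  #2 pop 1: in=+ → + (was ⊥); enqueue []
  #3 pop 2: in=⊤ → ⊤ (was +); enqueue [0,1]
  #4 pop 3: in=⊤ → ⊤ (was +); enqueue [2]
  #5 pop 4: in=⊤ → ⊤ (was +); enqueue []
  #6 pop 5: in=⊤ → ⊤ (was −); enqueue [4]
  #7 pop 0: in=⊤ → ⊤ (no change)
  #8 pop 1: in=⊤ → ⊤ (was +); enqueue [5]
  #9 pop 2: in=⊤ → ⊤ (no change)
  #10 pop 4: in=⊤ → ⊤ (no change)
  #11 pop 5: in=⊤ → ⊤ (no change)

Fixpoint:
  val[0] = ⊤
  val[1] = ⊤
  val[2] = ⊤
  val[3] = ⊤
  val[4] = ⊤
  val[5] = ⊤

⊤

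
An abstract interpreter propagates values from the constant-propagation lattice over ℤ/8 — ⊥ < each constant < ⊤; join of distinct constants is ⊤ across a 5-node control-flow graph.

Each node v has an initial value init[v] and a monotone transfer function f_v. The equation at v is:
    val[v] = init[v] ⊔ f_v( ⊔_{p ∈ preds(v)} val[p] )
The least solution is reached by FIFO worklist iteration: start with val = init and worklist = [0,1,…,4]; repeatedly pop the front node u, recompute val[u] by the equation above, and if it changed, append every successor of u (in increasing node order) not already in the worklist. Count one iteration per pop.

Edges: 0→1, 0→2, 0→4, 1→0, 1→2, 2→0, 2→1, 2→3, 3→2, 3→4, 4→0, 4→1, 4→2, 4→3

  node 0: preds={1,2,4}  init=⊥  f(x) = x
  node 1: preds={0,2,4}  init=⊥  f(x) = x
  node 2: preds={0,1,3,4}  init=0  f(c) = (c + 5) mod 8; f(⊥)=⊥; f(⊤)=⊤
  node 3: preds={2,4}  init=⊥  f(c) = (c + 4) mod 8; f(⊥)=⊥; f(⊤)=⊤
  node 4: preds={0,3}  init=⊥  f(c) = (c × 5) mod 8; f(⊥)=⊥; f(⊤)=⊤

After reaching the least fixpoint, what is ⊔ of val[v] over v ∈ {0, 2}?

⊤

Iteration log — 11 steps:
  step 1. node 0  ⊔preds=0  new=0  old=⊥  +wl: 
  step 2. node 1  ⊔preds=0  new=0  old=⊥  +wl: 0
  step 3. node 2  ⊔preds=0  new=⊤  old=0  +wl: 1
  step 4. node 3  ⊔preds=⊤  new=⊤  old=⊥  +wl: 2
  step 5. node 4  ⊔preds=⊤  new=⊤  old=⊥  +wl: 3
  step 6. node 0  ⊔preds=⊤  new=⊤  old=0  +wl: 4
  step 7. node 1  ⊔preds=⊤  new=⊤  old=0  +wl: 0
  step 8. node 2  ⊔preds=⊤  new=⊤  stable
  step 9. node 3  ⊔preds=⊤  new=⊤  stable
  step 10. node 4  ⊔preds=⊤  new=⊤  stable
  step 11. node 0  ⊔preds=⊤  new=⊤  stable

Least fixpoint reached:
  node 0: ⊤
  node 1: ⊤
  node 2: ⊤
  node 3: ⊤
  node 4: ⊤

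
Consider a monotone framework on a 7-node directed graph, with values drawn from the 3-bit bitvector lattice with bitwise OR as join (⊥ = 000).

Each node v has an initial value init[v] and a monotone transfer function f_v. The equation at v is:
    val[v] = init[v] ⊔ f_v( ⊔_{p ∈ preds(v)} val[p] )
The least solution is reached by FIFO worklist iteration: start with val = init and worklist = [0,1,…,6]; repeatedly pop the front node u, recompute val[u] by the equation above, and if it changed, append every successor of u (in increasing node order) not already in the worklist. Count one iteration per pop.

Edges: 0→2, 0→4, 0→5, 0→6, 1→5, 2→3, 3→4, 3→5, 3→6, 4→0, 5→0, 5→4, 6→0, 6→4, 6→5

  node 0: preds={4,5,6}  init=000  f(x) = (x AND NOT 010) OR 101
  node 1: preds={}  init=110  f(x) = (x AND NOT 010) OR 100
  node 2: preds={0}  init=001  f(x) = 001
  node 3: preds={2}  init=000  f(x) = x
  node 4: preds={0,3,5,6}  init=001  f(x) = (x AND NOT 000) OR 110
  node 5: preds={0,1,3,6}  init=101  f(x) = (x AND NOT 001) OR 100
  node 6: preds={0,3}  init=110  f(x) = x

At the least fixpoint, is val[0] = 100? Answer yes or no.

no

Iteration log — 10 steps:
  step 1. node 0  ⊔preds=111  new=101  old=000  +wl: 
  step 2. node 1  ⊔preds=000  new=110  stable
  step 3. node 2  ⊔preds=101  new=001  stable
  step 4. node 3  ⊔preds=001  new=001  old=000  +wl: 
  step 5. node 4  ⊔preds=111  new=111  old=001  +wl: 0
  step 6. node 5  ⊔preds=111  new=111  old=101  +wl: 4
  step 7. node 6  ⊔preds=101  new=111  old=110  +wl: 5
  step 8. node 0  ⊔preds=111  new=101  stable
  step 9. node 4  ⊔preds=111  new=111  stable
  step 10. node 5  ⊔preds=111  new=111  stable

Least fixpoint reached:
  node 0: 101
  node 1: 110
  node 2: 001
  node 3: 001
  node 4: 111
  node 5: 111
  node 6: 111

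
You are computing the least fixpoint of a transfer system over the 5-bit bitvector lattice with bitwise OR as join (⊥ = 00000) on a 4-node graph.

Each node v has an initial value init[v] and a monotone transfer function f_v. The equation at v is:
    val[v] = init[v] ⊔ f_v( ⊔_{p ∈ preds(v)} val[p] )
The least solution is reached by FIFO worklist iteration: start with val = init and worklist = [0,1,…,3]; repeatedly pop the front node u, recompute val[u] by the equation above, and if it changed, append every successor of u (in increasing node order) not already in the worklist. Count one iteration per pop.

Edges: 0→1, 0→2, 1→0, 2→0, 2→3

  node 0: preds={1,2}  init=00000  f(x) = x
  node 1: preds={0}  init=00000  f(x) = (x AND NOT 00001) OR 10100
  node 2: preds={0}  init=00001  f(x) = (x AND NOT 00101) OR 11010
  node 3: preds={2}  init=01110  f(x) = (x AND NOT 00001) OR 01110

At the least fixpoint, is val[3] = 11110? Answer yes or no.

yes

Trace (8 dequeues):
  [1] u=0 | in 00001 | out 00001 | prev 00000 | push {}
  [2] u=1 | in 00001 | out 10100 | prev 00000 | push {0}
  [3] u=2 | in 00001 | out 11011 | prev 00001 | push {}
  [4] u=3 | in 11011 | out 11110 | prev 01110 | push {}
  [5] u=0 | in 11111 | out 11111 | prev 00001 | push {1,2}
  [6] u=1 | in 11111 | out 11110 | prev 10100 | push {0}
  [7] u=2 | in 11111 | out 11011 | ==
  [8] u=0 | in 11111 | out 11111 | ==

Converged values:
  [0] 11111
  [1] 11110
  [2] 11011
  [3] 11110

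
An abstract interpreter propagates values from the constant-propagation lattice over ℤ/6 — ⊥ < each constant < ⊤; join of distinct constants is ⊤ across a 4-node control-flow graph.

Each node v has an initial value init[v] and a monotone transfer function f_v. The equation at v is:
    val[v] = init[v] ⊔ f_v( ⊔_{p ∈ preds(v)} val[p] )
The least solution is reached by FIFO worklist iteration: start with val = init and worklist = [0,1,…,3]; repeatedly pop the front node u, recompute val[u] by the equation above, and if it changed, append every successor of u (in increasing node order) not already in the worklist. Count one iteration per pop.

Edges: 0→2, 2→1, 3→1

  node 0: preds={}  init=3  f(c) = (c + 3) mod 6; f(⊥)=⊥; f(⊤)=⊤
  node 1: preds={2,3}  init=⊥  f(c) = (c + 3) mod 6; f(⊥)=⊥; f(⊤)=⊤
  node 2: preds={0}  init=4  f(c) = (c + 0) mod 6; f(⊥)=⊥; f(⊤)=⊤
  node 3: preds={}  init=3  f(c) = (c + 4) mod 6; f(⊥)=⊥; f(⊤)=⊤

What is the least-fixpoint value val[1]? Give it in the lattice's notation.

Trace (5 dequeues):
  [1] u=0 | in ⊥ | out 3 | ==
  [2] u=1 | in ⊤ | out ⊤ | prev ⊥ | push {}
  [3] u=2 | in 3 | out ⊤ | prev 4 | push {1}
  [4] u=3 | in ⊥ | out 3 | ==
  [5] u=1 | in ⊤ | out ⊤ | ==

Converged values:
  [0] 3
  [1] ⊤
  [2] ⊤
  [3] 3

⊤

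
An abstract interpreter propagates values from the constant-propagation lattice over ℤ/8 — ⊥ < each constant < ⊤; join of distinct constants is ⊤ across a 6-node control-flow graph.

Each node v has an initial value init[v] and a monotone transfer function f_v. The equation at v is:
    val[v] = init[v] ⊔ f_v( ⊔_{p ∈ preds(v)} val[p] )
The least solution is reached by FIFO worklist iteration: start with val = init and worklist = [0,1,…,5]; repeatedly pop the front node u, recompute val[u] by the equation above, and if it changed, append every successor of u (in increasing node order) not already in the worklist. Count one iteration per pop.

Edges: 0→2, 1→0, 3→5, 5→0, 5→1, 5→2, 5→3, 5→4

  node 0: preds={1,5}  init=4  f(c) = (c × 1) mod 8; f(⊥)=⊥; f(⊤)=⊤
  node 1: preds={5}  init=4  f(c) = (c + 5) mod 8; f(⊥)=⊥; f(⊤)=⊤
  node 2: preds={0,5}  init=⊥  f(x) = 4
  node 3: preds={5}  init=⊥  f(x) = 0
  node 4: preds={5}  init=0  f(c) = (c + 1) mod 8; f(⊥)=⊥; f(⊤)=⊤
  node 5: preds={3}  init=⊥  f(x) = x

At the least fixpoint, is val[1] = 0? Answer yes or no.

Iteration log — 12 steps:
  step 1. node 0  ⊔preds=4  new=4  stable
  step 2. node 1  ⊔preds=⊥  new=4  stable
  step 3. node 2  ⊔preds=4  new=4  old=⊥  +wl: 
  step 4. node 3  ⊔preds=⊥  new=0  old=⊥  +wl: 
  step 5. node 4  ⊔preds=⊥  new=0  stable
  step 6. node 5  ⊔preds=0  new=0  old=⊥  +wl: 0,1,2,3,4
  step 7. node 0  ⊔preds=⊤  new=⊤  old=4  +wl: 
  step 8. node 1  ⊔preds=0  new=⊤  old=4  +wl: 0
  step 9. node 2  ⊔preds=⊤  new=4  stable
  step 10. node 3  ⊔preds=0  new=0  stable
  step 11. node 4  ⊔preds=0  new=⊤  old=0  +wl: 
  step 12. node 0  ⊔preds=⊤  new=⊤  stable

Least fixpoint reached:
  node 0: ⊤
  node 1: ⊤
  node 2: 4
  node 3: 0
  node 4: ⊤
  node 5: 0

no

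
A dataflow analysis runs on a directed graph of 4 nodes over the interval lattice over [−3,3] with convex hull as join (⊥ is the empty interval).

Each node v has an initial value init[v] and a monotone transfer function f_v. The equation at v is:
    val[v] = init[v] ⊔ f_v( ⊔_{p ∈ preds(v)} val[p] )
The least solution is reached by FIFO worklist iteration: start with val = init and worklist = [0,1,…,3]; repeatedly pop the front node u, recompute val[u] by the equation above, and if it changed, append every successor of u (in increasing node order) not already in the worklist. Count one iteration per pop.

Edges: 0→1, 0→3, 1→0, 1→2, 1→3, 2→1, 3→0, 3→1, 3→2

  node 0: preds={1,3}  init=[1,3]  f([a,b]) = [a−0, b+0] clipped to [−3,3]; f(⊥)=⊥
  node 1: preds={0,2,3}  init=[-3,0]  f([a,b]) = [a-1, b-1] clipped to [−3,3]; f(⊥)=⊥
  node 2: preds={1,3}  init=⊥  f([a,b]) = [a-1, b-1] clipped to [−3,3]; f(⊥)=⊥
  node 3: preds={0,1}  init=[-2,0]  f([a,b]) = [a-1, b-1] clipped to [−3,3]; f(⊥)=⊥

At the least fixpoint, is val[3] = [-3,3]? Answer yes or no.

Worklist (7 pops):
  #1 pop 0: in=[-3,0] → [-3,3] (was [1,3]); enqueue []
  #2 pop 1: in=[-3,3] → [-3,2] (was [-3,0]); enqueue [0]
  #3 pop 2: in=[-3,2] → [-3,1] (was ⊥); enqueue [1]
  #4 pop 3: in=[-3,3] → [-3,2] (was [-2,0]); enqueue [2]
  #5 pop 0: in=[-3,2] → [-3,3] (no change)
  #6 pop 1: in=[-3,3] → [-3,2] (no change)
  #7 pop 2: in=[-3,2] → [-3,1] (no change)

Fixpoint:
  val[0] = [-3,3]
  val[1] = [-3,2]
  val[2] = [-3,1]
  val[3] = [-3,2]

no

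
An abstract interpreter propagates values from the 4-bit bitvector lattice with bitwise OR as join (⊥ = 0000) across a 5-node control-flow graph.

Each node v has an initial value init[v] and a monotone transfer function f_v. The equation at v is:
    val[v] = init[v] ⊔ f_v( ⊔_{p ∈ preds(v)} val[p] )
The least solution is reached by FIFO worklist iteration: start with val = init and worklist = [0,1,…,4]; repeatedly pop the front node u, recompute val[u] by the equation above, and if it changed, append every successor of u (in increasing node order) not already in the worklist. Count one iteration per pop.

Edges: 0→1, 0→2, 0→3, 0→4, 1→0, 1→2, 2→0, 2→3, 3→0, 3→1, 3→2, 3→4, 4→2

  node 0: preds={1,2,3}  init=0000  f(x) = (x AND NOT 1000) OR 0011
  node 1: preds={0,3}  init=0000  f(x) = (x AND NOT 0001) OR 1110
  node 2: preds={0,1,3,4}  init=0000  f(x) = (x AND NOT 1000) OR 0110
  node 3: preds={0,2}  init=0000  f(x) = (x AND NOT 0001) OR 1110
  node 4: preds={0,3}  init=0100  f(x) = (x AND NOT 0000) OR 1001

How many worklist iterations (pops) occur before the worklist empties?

10

Trace (10 dequeues):
  [1] u=0 | in 0000 | out 0011 | prev 0000 | push {}
  [2] u=1 | in 0011 | out 1110 | prev 0000 | push {0}
  [3] u=2 | in 1111 | out 0111 | prev 0000 | push {}
  [4] u=3 | in 0111 | out 1110 | prev 0000 | push {1,2}
  [5] u=4 | in 1111 | out 1111 | prev 0100 | push {}
  [6] u=0 | in 1111 | out 0111 | prev 0011 | push {3,4}
  [7] u=1 | in 1111 | out 1110 | ==
  [8] u=2 | in 1111 | out 0111 | ==
  [9] u=3 | in 0111 | out 1110 | ==
  [10] u=4 | in 1111 | out 1111 | ==

Converged values:
  [0] 0111
  [1] 1110
  [2] 0111
  [3] 1110
  [4] 1111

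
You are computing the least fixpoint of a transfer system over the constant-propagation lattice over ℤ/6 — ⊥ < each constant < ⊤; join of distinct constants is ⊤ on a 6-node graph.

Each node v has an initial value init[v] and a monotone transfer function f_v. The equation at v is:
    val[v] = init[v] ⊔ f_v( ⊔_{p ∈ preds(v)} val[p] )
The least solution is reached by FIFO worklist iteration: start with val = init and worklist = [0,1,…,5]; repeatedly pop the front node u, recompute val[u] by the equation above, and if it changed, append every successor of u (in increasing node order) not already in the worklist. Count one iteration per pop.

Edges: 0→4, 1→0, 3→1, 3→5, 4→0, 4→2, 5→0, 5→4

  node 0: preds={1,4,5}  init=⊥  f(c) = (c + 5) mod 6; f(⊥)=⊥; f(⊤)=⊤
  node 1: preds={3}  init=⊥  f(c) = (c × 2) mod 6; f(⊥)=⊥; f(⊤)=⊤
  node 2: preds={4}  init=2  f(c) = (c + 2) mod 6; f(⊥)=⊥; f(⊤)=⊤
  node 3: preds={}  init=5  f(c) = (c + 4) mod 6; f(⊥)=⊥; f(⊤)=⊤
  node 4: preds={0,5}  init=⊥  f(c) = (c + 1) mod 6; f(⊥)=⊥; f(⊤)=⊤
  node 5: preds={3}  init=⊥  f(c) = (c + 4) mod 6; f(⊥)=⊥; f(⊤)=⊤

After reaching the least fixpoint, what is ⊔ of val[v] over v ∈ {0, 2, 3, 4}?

Worklist (10 pops):
  #1 pop 0: in=⊥ → ⊥ (no change)
  #2 pop 1: in=5 → 4 (was ⊥); enqueue [0]
  #3 pop 2: in=⊥ → 2 (no change)
  #4 pop 3: in=⊥ → 5 (no change)
  #5 pop 4: in=⊥ → ⊥ (no change)
  #6 pop 5: in=5 → 3 (was ⊥); enqueue [4]
  #7 pop 0: in=⊤ → ⊤ (was ⊥); enqueue []
  #8 pop 4: in=⊤ → ⊤ (was ⊥); enqueue [0,2]
  #9 pop 0: in=⊤ → ⊤ (no change)
  #10 pop 2: in=⊤ → ⊤ (was 2); enqueue []

Fixpoint:
  val[0] = ⊤
  val[1] = 4
  val[2] = ⊤
  val[3] = 5
  val[4] = ⊤
  val[5] = 3

⊤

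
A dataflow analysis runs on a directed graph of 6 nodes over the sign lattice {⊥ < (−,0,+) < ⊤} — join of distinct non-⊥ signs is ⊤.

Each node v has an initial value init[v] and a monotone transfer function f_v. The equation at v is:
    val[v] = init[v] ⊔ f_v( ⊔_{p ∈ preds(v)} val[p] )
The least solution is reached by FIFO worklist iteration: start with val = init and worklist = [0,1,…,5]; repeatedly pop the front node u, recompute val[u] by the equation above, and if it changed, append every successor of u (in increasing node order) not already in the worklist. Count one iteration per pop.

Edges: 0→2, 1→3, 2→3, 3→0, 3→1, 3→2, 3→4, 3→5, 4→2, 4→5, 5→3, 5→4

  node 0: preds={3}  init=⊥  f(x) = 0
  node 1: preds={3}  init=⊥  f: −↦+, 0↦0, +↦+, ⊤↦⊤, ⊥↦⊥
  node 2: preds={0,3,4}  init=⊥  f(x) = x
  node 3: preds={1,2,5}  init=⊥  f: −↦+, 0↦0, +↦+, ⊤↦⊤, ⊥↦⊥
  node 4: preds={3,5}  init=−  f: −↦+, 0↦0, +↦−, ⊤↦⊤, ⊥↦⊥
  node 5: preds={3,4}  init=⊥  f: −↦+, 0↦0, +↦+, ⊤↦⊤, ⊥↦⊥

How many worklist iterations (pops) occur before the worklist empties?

Worklist (11 pops):
  #1 pop 0: in=⊥ → 0 (was ⊥); enqueue []
  #2 pop 1: in=⊥ → ⊥ (no change)
  #3 pop 2: in=⊤ → ⊤ (was ⊥); enqueue []
  #4 pop 3: in=⊤ → ⊤ (was ⊥); enqueue [0,1,2]
  #5 pop 4: in=⊤ → ⊤ (was −); enqueue []
  #6 pop 5: in=⊤ → ⊤ (was ⊥); enqueue [3,4]
  #7 pop 0: in=⊤ → 0 (no change)
  #8 pop 1: in=⊤ → ⊤ (was ⊥); enqueue []
  #9 pop 2: in=⊤ → ⊤ (no change)
  #10 pop 3: in=⊤ → ⊤ (no change)
  #11 pop 4: in=⊤ → ⊤ (no change)

Fixpoint:
  val[0] = 0
  val[1] = ⊤
  val[2] = ⊤
  val[3] = ⊤
  val[4] = ⊤
  val[5] = ⊤

11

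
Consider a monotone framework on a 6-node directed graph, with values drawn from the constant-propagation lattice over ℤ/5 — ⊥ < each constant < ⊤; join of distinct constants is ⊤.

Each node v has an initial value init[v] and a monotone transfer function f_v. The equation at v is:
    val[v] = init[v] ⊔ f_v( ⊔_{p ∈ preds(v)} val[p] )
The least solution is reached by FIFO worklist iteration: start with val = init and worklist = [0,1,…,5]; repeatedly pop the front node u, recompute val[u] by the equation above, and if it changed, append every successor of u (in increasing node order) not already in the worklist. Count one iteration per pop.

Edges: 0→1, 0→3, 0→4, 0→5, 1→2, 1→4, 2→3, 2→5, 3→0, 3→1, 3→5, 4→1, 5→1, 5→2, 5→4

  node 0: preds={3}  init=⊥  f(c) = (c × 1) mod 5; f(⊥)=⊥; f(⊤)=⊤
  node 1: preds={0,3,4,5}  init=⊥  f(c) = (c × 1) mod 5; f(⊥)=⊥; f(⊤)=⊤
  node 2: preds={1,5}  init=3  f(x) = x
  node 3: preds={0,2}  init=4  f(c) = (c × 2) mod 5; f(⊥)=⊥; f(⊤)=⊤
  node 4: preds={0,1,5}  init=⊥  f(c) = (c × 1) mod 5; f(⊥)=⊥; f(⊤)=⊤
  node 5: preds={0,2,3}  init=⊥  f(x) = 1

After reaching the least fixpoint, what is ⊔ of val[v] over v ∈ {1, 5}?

⊤

Iteration log — 13 steps:
  step 1. node 0  ⊔preds=4  new=4  old=⊥  +wl: 
  step 2. node 1  ⊔preds=4  new=4  old=⊥  +wl: 
  step 3. node 2  ⊔preds=4  new=⊤  old=3  +wl: 
  step 4. node 3  ⊔preds=⊤  new=⊤  old=4  +wl: 0,1
  step 5. node 4  ⊔preds=4  new=4  old=⊥  +wl: 
  step 6. node 5  ⊔preds=⊤  new=1  old=⊥  +wl: 2,4
  step 7. node 0  ⊔preds=⊤  new=⊤  old=4  +wl: 3,5
  step 8. node 1  ⊔preds=⊤  new=⊤  old=4  +wl: 
  step 9. node 2  ⊔preds=⊤  new=⊤  stable
  step 10. node 4  ⊔preds=⊤  new=⊤  old=4  +wl: 1
  step 11. node 3  ⊔preds=⊤  new=⊤  stable
  step 12. node 5  ⊔preds=⊤  new=1  stable
  step 13. node 1  ⊔preds=⊤  new=⊤  stable

Least fixpoint reached:
  node 0: ⊤
  node 1: ⊤
  node 2: ⊤
  node 3: ⊤
  node 4: ⊤
  node 5: 1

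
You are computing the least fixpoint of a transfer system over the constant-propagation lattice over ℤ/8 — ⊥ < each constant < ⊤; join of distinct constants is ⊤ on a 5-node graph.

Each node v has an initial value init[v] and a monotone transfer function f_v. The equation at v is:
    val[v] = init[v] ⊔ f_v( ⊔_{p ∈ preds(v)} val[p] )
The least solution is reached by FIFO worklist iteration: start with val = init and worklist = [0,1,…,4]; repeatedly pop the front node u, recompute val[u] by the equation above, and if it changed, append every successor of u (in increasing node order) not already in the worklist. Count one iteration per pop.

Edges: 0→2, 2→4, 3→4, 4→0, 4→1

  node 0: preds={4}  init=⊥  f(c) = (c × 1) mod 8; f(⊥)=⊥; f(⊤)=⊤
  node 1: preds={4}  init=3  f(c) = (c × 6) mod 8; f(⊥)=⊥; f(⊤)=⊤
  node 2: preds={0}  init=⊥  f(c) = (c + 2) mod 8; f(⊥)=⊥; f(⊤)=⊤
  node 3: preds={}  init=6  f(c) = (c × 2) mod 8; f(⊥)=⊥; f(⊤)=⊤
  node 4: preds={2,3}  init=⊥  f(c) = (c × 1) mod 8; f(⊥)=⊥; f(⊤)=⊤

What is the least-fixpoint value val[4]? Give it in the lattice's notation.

Trace (13 dequeues):
  [1] u=0 | in ⊥ | out ⊥ | ==
  [2] u=1 | in ⊥ | out 3 | ==
  [3] u=2 | in ⊥ | out ⊥ | ==
  [4] u=3 | in ⊥ | out 6 | ==
  [5] u=4 | in 6 | out 6 | prev ⊥ | push {0,1}
  [6] u=0 | in 6 | out 6 | prev ⊥ | push {2}
  [7] u=1 | in 6 | out ⊤ | prev 3 | push {}
  [8] u=2 | in 6 | out 0 | prev ⊥ | push {4}
  [9] u=4 | in ⊤ | out ⊤ | prev 6 | push {0,1}
  [10] u=0 | in ⊤ | out ⊤ | prev 6 | push {2}
  [11] u=1 | in ⊤ | out ⊤ | ==
  [12] u=2 | in ⊤ | out ⊤ | prev 0 | push {4}
  [13] u=4 | in ⊤ | out ⊤ | ==

Converged values:
  [0] ⊤
  [1] ⊤
  [2] ⊤
  [3] 6
  [4] ⊤

⊤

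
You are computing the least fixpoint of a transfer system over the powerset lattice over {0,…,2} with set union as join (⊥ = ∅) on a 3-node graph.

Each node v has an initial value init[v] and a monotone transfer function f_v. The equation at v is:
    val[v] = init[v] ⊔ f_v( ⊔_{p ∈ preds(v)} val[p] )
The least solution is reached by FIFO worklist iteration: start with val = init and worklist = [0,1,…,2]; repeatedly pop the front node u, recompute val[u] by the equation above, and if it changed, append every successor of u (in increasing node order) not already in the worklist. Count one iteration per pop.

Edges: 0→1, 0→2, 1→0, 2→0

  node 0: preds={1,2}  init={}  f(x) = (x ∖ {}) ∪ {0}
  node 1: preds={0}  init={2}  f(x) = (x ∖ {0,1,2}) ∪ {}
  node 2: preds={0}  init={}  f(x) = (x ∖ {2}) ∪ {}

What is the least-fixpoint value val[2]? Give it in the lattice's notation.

{0}

Iteration log — 4 steps:
  step 1. node 0  ⊔preds={2}  new={0,2}  old={}  +wl: 
  step 2. node 1  ⊔preds={0,2}  new={2}  stable
  step 3. node 2  ⊔preds={0,2}  new={0}  old={}  +wl: 0
  step 4. node 0  ⊔preds={0,2}  new={0,2}  stable

Least fixpoint reached:
  node 0: {0,2}
  node 1: {2}
  node 2: {0}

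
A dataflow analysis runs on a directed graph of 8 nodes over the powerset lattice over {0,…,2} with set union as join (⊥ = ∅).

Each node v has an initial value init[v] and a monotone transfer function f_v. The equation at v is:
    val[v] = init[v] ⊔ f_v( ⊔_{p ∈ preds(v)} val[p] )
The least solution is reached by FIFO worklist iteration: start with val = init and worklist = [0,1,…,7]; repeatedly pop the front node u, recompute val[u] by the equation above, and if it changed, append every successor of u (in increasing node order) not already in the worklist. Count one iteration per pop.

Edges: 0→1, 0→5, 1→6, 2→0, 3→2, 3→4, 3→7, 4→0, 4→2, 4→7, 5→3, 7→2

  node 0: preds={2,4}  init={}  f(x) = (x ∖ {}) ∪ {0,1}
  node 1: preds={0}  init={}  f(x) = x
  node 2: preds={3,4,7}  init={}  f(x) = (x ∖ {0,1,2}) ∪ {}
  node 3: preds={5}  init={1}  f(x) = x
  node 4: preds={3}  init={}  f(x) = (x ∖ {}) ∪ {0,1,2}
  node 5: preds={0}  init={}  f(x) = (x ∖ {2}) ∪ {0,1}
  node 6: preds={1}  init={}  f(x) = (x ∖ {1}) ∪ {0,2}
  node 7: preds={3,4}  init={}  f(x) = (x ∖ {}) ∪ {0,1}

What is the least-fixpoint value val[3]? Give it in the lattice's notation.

{0,1}

Trace (17 dequeues):
  [1] u=0 | in {} | out {0,1} | prev {} | push {}
  [2] u=1 | in {0,1} | out {0,1} | prev {} | push {}
  [3] u=2 | in {1} | out {} | ==
  [4] u=3 | in {} | out {1} | ==
  [5] u=4 | in {1} | out {0,1,2} | prev {} | push {0,2}
  [6] u=5 | in {0,1} | out {0,1} | prev {} | push {3}
  [7] u=6 | in {0,1} | out {0,2} | prev {} | push {}
  [8] u=7 | in {0,1,2} | out {0,1,2} | prev {} | push {}
  [9] u=0 | in {0,1,2} | out {0,1,2} | prev {0,1} | push {1,5}
  [10] u=2 | in {0,1,2} | out {} | ==
  [11] u=3 | in {0,1} | out {0,1} | prev {1} | push {2,4,7}
  [12] u=1 | in {0,1,2} | out {0,1,2} | prev {0,1} | push {6}
  [13] u=5 | in {0,1,2} | out {0,1} | ==
  [14] u=2 | in {0,1,2} | out {} | ==
  [15] u=4 | in {0,1} | out {0,1,2} | ==
  [16] u=7 | in {0,1,2} | out {0,1,2} | ==
  [17] u=6 | in {0,1,2} | out {0,2} | ==

Converged values:
  [0] {0,1,2}
  [1] {0,1,2}
  [2] {}
  [3] {0,1}
  [4] {0,1,2}
  [5] {0,1}
  [6] {0,2}
  [7] {0,1,2}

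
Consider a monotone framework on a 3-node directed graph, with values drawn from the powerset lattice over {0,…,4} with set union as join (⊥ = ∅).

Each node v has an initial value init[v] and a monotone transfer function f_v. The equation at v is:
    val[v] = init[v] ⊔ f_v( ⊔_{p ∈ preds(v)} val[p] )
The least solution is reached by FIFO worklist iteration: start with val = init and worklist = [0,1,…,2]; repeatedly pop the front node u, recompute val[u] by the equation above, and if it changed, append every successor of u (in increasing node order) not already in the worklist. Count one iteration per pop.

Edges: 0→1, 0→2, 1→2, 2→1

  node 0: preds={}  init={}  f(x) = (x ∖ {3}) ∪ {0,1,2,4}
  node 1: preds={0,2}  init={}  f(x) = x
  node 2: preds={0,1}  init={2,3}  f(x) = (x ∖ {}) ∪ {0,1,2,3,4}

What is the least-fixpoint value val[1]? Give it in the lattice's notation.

Worklist (4 pops):
  #1 pop 0: in={} → {0,1,2,4} (was {}); enqueue []
  #2 pop 1: in={0,1,2,3,4} → {0,1,2,3,4} (was {}); enqueue []
  #3 pop 2: in={0,1,2,3,4} → {0,1,2,3,4} (was {2,3}); enqueue [1]
  #4 pop 1: in={0,1,2,3,4} → {0,1,2,3,4} (no change)

Fixpoint:
  val[0] = {0,1,2,4}
  val[1] = {0,1,2,3,4}
  val[2] = {0,1,2,3,4}

{0,1,2,3,4}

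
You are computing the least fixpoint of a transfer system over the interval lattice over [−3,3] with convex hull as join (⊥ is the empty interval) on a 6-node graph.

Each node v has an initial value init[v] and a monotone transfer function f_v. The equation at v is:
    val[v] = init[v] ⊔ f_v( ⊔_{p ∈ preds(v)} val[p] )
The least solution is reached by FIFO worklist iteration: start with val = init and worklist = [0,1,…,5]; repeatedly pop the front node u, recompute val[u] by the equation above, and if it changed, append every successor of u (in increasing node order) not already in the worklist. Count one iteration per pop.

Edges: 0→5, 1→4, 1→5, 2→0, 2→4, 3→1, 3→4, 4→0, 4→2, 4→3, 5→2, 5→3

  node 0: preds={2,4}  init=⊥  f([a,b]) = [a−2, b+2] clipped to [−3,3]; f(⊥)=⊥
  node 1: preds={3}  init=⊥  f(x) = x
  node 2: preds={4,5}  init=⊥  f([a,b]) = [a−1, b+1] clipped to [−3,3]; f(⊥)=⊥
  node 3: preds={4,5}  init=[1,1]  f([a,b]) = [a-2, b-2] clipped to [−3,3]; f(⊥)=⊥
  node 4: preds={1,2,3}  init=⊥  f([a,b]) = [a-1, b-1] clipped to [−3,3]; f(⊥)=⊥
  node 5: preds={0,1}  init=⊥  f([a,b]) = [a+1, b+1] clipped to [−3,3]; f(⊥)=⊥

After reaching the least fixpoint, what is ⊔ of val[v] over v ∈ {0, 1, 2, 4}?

Iteration log — 23 steps:
  step 1. node 0  ⊔preds=⊥  new=⊥  stable
  step 2. node 1  ⊔preds=[1,1]  new=[1,1]  old=⊥  +wl: 
  step 3. node 2  ⊔preds=⊥  new=⊥  stable
  step 4. node 3  ⊔preds=⊥  new=[1,1]  stable
  step 5. node 4  ⊔preds=[1,1]  new=[0,0]  old=⊥  +wl: 0,2,3
  step 6. node 5  ⊔preds=[1,1]  new=[2,2]  old=⊥  +wl: 
  step 7. node 0  ⊔preds=[0,0]  new=[-2,2]  old=⊥  +wl: 5
  step 8. node 2  ⊔preds=[0,2]  new=[-1,3]  old=⊥  +wl: 0,4
  step 9. node 3  ⊔preds=[0,2]  new=[-2,1]  old=[1,1]  +wl: 1
  step 10. node 5  ⊔preds=[-2,2]  new=[-1,3]  old=[2,2]  +wl: 2,3
  step 11. node 0  ⊔preds=[-1,3]  new=[-3,3]  old=[-2,2]  +wl: 5
  step 12. node 4  ⊔preds=[-2,3]  new=[-3,2]  old=[0,0]  +wl: 0
  step 13. node 1  ⊔preds=[-2,1]  new=[-2,1]  old=[1,1]  +wl: 4
  step 14. node 2  ⊔preds=[-3,3]  new=[-3,3]  old=[-1,3]  +wl: 
  step 15. node 3  ⊔preds=[-3,3]  new=[-3,1]  old=[-2,1]  +wl: 1
  step 16. node 5  ⊔preds=[-3,3]  new=[-2,3]  old=[-1,3]  +wl: 2,3
  step 17. node 0  ⊔preds=[-3,3]  new=[-3,3]  stable
  step 18. node 4  ⊔preds=[-3,3]  new=[-3,2]  stable
  step 19. node 1  ⊔preds=[-3,1]  new=[-3,1]  old=[-2,1]  +wl: 4,5
  step 20. node 2  ⊔preds=[-3,3]  new=[-3,3]  stable
  step 21. node 3  ⊔preds=[-3,3]  new=[-3,1]  stable
  step 22. node 4  ⊔preds=[-3,3]  new=[-3,2]  stable
  step 23. node 5  ⊔preds=[-3,3]  new=[-2,3]  stable

Least fixpoint reached:
  node 0: [-3,3]
  node 1: [-3,1]
  node 2: [-3,3]
  node 3: [-3,1]
  node 4: [-3,2]
  node 5: [-2,3]

[-3,3]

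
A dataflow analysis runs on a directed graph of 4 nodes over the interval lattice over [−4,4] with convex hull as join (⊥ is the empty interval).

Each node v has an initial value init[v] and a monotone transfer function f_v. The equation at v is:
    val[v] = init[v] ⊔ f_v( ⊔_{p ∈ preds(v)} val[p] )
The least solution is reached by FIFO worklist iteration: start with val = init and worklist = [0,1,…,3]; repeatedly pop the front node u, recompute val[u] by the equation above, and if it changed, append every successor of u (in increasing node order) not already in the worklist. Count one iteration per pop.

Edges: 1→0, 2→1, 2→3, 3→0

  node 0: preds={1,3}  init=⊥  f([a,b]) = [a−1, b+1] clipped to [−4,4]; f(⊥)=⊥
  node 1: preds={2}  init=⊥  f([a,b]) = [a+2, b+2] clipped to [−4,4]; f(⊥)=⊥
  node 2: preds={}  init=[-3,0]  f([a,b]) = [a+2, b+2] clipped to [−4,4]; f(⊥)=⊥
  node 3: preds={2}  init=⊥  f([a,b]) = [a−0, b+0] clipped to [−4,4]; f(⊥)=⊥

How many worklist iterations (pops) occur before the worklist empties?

Iteration log — 5 steps:
  step 1. node 0  ⊔preds=⊥  new=⊥  stable
  step 2. node 1  ⊔preds=[-3,0]  new=[-1,2]  old=⊥  +wl: 0
  step 3. node 2  ⊔preds=⊥  new=[-3,0]  stable
  step 4. node 3  ⊔preds=[-3,0]  new=[-3,0]  old=⊥  +wl: 
  step 5. node 0  ⊔preds=[-3,2]  new=[-4,3]  old=⊥  +wl: 

Least fixpoint reached:
  node 0: [-4,3]
  node 1: [-1,2]
  node 2: [-3,0]
  node 3: [-3,0]

5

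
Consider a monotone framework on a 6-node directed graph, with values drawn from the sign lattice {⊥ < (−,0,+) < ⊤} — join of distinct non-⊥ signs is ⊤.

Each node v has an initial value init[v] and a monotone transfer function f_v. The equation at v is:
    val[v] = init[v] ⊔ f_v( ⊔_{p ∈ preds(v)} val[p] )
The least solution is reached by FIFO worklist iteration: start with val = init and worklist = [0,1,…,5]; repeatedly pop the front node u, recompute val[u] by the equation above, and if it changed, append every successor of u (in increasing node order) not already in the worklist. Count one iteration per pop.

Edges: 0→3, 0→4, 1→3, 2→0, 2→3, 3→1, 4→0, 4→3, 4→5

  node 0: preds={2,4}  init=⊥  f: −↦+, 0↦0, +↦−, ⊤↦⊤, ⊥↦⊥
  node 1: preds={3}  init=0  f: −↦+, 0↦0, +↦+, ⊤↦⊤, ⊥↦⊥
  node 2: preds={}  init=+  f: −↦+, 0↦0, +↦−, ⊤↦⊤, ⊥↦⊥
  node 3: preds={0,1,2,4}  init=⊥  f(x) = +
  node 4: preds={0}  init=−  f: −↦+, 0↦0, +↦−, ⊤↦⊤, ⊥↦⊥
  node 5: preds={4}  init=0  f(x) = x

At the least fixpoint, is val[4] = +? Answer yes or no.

no

Trace (9 dequeues):
  [1] u=0 | in ⊤ | out ⊤ | prev ⊥ | push {}
  [2] u=1 | in ⊥ | out 0 | ==
  [3] u=2 | in ⊥ | out + | ==
  [4] u=3 | in ⊤ | out + | prev ⊥ | push {1}
  [5] u=4 | in ⊤ | out ⊤ | prev − | push {0,3}
  [6] u=5 | in ⊤ | out ⊤ | prev 0 | push {}
  [7] u=1 | in + | out ⊤ | prev 0 | push {}
  [8] u=0 | in ⊤ | out ⊤ | ==
  [9] u=3 | in ⊤ | out + | ==

Converged values:
  [0] ⊤
  [1] ⊤
  [2] +
  [3] +
  [4] ⊤
  [5] ⊤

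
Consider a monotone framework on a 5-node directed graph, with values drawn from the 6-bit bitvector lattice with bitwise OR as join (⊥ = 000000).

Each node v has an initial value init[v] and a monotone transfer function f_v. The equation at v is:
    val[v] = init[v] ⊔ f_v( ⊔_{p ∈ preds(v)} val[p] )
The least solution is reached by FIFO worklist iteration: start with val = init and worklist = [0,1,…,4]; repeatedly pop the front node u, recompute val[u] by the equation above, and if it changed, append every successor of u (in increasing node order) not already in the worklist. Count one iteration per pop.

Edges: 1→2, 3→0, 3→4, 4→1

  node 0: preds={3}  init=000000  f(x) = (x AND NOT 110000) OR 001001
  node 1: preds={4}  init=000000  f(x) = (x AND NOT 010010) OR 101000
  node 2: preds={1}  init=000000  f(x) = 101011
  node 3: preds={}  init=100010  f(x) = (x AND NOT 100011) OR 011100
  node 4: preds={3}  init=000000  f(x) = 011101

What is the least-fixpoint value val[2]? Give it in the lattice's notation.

Iteration log — 8 steps:
  step 1. node 0  ⊔preds=100010  new=001011  old=000000  +wl: 
  step 2. node 1  ⊔preds=000000  new=101000  old=000000  +wl: 
  step 3. node 2  ⊔preds=101000  new=101011  old=000000  +wl: 
  step 4. node 3  ⊔preds=000000  new=111110  old=100010  +wl: 0
  step 5. node 4  ⊔preds=111110  new=011101  old=000000  +wl: 1
  step 6. node 0  ⊔preds=111110  new=001111  old=001011  +wl: 
  step 7. node 1  ⊔preds=011101  new=101101  old=101000  +wl: 2
  step 8. node 2  ⊔preds=101101  new=101011  stable

Least fixpoint reached:
  node 0: 001111
  node 1: 101101
  node 2: 101011
  node 3: 111110
  node 4: 011101

101011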